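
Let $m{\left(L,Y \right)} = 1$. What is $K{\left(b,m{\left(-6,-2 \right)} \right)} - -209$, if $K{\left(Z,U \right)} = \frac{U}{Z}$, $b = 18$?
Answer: $\frac{3763}{18} \approx 209.06$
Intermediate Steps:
$K{\left(b,m{\left(-6,-2 \right)} \right)} - -209 = 1 \cdot \frac{1}{18} - -209 = 1 \cdot \frac{1}{18} + 209 = \frac{1}{18} + 209 = \frac{3763}{18}$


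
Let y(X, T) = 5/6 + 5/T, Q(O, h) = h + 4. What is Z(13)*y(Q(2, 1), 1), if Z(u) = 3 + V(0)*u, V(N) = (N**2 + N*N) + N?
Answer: 35/2 ≈ 17.500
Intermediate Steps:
Q(O, h) = 4 + h
V(N) = N + 2*N**2 (V(N) = (N**2 + N**2) + N = 2*N**2 + N = N + 2*N**2)
y(X, T) = 5/6 + 5/T (y(X, T) = 5*(1/6) + 5/T = 5/6 + 5/T)
Z(u) = 3 (Z(u) = 3 + (0*(1 + 2*0))*u = 3 + (0*(1 + 0))*u = 3 + (0*1)*u = 3 + 0*u = 3 + 0 = 3)
Z(13)*y(Q(2, 1), 1) = 3*(5/6 + 5/1) = 3*(5/6 + 5*1) = 3*(5/6 + 5) = 3*(35/6) = 35/2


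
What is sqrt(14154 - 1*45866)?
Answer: 4*I*sqrt(1982) ≈ 178.08*I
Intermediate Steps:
sqrt(14154 - 1*45866) = sqrt(14154 - 45866) = sqrt(-31712) = 4*I*sqrt(1982)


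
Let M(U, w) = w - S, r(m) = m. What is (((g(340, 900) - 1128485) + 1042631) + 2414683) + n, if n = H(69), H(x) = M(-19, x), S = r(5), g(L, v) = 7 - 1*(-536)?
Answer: 2329436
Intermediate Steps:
g(L, v) = 543 (g(L, v) = 7 + 536 = 543)
S = 5
M(U, w) = -5 + w (M(U, w) = w - 1*5 = w - 5 = -5 + w)
H(x) = -5 + x
n = 64 (n = -5 + 69 = 64)
(((g(340, 900) - 1128485) + 1042631) + 2414683) + n = (((543 - 1128485) + 1042631) + 2414683) + 64 = ((-1127942 + 1042631) + 2414683) + 64 = (-85311 + 2414683) + 64 = 2329372 + 64 = 2329436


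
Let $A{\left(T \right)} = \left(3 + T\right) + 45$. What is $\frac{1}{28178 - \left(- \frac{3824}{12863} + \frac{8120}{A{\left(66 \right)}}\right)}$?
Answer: $\frac{38589}{1084623694} \approx 3.5578 \cdot 10^{-5}$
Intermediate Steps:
$A{\left(T \right)} = 48 + T$
$\frac{1}{28178 - \left(- \frac{3824}{12863} + \frac{8120}{A{\left(66 \right)}}\right)} = \frac{1}{28178 - \left(- \frac{3824}{12863} + \frac{8120}{48 + 66}\right)} = \frac{1}{28178 - \left(- \frac{3824}{12863} + \frac{8120}{114}\right)} = \frac{1}{28178 + \left(\frac{3824}{12863} - \frac{4060}{57}\right)} = \frac{1}{28178 - \frac{2737148}{38589}} = \frac{1}{\frac{1084623694}{38589}} = \frac{38589}{1084623694}$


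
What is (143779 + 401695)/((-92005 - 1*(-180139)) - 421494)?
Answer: -272737/166680 ≈ -1.6363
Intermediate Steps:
(143779 + 401695)/((-92005 - 1*(-180139)) - 421494) = 545474/((-92005 + 180139) - 421494) = 545474/(88134 - 421494) = 545474/(-333360) = 545474*(-1/333360) = -272737/166680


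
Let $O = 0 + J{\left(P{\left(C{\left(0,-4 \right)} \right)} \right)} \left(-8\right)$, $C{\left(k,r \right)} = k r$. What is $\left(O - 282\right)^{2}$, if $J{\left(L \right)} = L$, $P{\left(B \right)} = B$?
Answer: $79524$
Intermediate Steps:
$O = 0$ ($O = 0 + 0 \left(-4\right) \left(-8\right) = 0 + 0 \left(-8\right) = 0 + 0 = 0$)
$\left(O - 282\right)^{2} = \left(0 - 282\right)^{2} = \left(-282\right)^{2} = 79524$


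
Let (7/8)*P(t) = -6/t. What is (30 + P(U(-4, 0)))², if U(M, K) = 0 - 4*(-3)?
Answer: 42436/49 ≈ 866.04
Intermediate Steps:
U(M, K) = 12 (U(M, K) = 0 + 12 = 12)
P(t) = -48/(7*t) (P(t) = 8*(-6/t)/7 = -48/(7*t))
(30 + P(U(-4, 0)))² = (30 - 48/7/12)² = (30 - 48/7*1/12)² = (30 - 4/7)² = (206/7)² = 42436/49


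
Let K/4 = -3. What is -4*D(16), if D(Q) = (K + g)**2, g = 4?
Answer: -256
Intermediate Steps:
K = -12 (K = 4*(-3) = -12)
D(Q) = 64 (D(Q) = (-12 + 4)**2 = (-8)**2 = 64)
-4*D(16) = -4*64 = -256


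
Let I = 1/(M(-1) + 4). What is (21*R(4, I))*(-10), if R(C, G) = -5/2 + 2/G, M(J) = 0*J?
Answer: -1155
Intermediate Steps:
M(J) = 0
I = ¼ (I = 1/(0 + 4) = 1/4 = ¼ ≈ 0.25000)
R(C, G) = -5/2 + 2/G (R(C, G) = -5*½ + 2/G = -5/2 + 2/G)
(21*R(4, I))*(-10) = (21*(-5/2 + 2/(¼)))*(-10) = (21*(-5/2 + 2*4))*(-10) = (21*(-5/2 + 8))*(-10) = (21*(11/2))*(-10) = (231/2)*(-10) = -1155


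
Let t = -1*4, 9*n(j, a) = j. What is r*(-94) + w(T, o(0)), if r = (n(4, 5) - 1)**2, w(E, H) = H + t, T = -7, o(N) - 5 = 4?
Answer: -1945/81 ≈ -24.012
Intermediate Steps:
o(N) = 9 (o(N) = 5 + 4 = 9)
n(j, a) = j/9
t = -4
w(E, H) = -4 + H (w(E, H) = H - 4 = -4 + H)
r = 25/81 (r = ((1/9)*4 - 1)**2 = (4/9 - 1)**2 = (-5/9)**2 = 25/81 ≈ 0.30864)
r*(-94) + w(T, o(0)) = (25/81)*(-94) + (-4 + 9) = -2350/81 + 5 = -1945/81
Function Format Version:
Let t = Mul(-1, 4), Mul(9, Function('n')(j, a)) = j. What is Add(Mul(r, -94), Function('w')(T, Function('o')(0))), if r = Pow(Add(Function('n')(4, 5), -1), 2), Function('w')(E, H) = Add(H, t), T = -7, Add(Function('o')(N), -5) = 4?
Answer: Rational(-1945, 81) ≈ -24.012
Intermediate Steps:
Function('o')(N) = 9 (Function('o')(N) = Add(5, 4) = 9)
Function('n')(j, a) = Mul(Rational(1, 9), j)
t = -4
Function('w')(E, H) = Add(-4, H) (Function('w')(E, H) = Add(H, -4) = Add(-4, H))
r = Rational(25, 81) (r = Pow(Add(Mul(Rational(1, 9), 4), -1), 2) = Pow(Add(Rational(4, 9), -1), 2) = Pow(Rational(-5, 9), 2) = Rational(25, 81) ≈ 0.30864)
Add(Mul(r, -94), Function('w')(T, Function('o')(0))) = Add(Mul(Rational(25, 81), -94), Add(-4, 9)) = Add(Rational(-2350, 81), 5) = Rational(-1945, 81)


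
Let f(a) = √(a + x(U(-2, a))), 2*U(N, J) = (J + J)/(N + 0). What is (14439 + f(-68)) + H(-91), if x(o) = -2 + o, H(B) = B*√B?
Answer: 14439 + 6*I - 91*I*√91 ≈ 14439.0 - 862.08*I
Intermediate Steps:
H(B) = B^(3/2)
U(N, J) = J/N (U(N, J) = ((J + J)/(N + 0))/2 = ((2*J)/N)/2 = (2*J/N)/2 = J/N)
f(a) = √(-2 + a/2) (f(a) = √(a + (-2 + a/(-2))) = √(a + (-2 + a*(-½))) = √(a + (-2 - a/2)) = √(-2 + a/2))
(14439 + f(-68)) + H(-91) = (14439 + √(-8 + 2*(-68))/2) + (-91)^(3/2) = (14439 + √(-8 - 136)/2) - 91*I*√91 = (14439 + √(-144)/2) - 91*I*√91 = (14439 + (12*I)/2) - 91*I*√91 = (14439 + 6*I) - 91*I*√91 = 14439 + 6*I - 91*I*√91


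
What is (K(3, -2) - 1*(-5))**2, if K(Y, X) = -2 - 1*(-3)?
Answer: 36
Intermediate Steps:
K(Y, X) = 1 (K(Y, X) = -2 + 3 = 1)
(K(3, -2) - 1*(-5))**2 = (1 - 1*(-5))**2 = (1 + 5)**2 = 6**2 = 36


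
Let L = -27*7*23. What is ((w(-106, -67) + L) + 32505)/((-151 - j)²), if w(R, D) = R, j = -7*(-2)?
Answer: 28052/27225 ≈ 1.0304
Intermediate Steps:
j = 14
L = -4347 (L = -189*23 = -4347)
((w(-106, -67) + L) + 32505)/((-151 - j)²) = ((-106 - 4347) + 32505)/((-151 - 1*14)²) = (-4453 + 32505)/((-151 - 14)²) = 28052/((-165)²) = 28052/27225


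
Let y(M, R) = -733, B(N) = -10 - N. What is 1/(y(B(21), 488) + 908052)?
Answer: 1/907319 ≈ 1.1021e-6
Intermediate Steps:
1/(y(B(21), 488) + 908052) = 1/(-733 + 908052) = 1/907319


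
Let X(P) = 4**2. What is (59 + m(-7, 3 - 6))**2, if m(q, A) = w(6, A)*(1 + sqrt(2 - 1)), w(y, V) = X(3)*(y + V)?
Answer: 24025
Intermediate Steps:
X(P) = 16
w(y, V) = 16*V + 16*y (w(y, V) = 16*(y + V) = 16*(V + y) = 16*V + 16*y)
m(q, A) = 192 + 32*A (m(q, A) = (16*A + 16*6)*(1 + sqrt(2 - 1)) = (16*A + 96)*(1 + sqrt(1)) = (96 + 16*A)*(1 + 1) = (96 + 16*A)*2 = 192 + 32*A)
(59 + m(-7, 3 - 6))**2 = (59 + (192 + 32*(3 - 6)))**2 = (59 + (192 + 32*(-3)))**2 = (59 + (192 - 96))**2 = (59 + 96)**2 = 155**2 = 24025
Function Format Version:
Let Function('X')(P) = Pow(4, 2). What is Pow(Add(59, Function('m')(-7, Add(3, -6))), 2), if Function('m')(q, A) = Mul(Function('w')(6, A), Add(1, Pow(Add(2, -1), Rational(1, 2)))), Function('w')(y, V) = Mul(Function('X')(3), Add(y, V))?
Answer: 24025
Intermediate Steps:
Function('X')(P) = 16
Function('w')(y, V) = Add(Mul(16, V), Mul(16, y)) (Function('w')(y, V) = Mul(16, Add(y, V)) = Mul(16, Add(V, y)) = Add(Mul(16, V), Mul(16, y)))
Function('m')(q, A) = Add(192, Mul(32, A)) (Function('m')(q, A) = Mul(Add(Mul(16, A), Mul(16, 6)), Add(1, Pow(Add(2, -1), Rational(1, 2)))) = Mul(Add(Mul(16, A), 96), Add(1, Pow(1, Rational(1, 2)))) = Mul(Add(96, Mul(16, A)), Add(1, 1)) = Mul(Add(96, Mul(16, A)), 2) = Add(192, Mul(32, A)))
Pow(Add(59, Function('m')(-7, Add(3, -6))), 2) = Pow(Add(59, Add(192, Mul(32, Add(3, -6)))), 2) = Pow(Add(59, Add(192, Mul(32, -3))), 2) = Pow(Add(59, Add(192, -96)), 2) = Pow(Add(59, 96), 2) = Pow(155, 2) = 24025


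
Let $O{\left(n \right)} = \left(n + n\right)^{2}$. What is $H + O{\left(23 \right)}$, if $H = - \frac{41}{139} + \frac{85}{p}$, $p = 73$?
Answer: $\frac{21479874}{10147} \approx 2116.9$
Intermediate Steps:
$H = \frac{8822}{10147}$ ($H = - \frac{41}{139} + \frac{85}{73} = \frac{8822}{10147} \approx 0.86942$)
$O{\left(n \right)} = 4 n^{2}$ ($O{\left(n \right)} = \left(2 n\right)^{2} = 4 n^{2}$)
$H + O{\left(23 \right)} = \frac{8822}{10147} + 4 \cdot 23^{2} = \frac{8822}{10147} + 4 \cdot 529 = \frac{8822}{10147} + 2116 = \frac{21479874}{10147}$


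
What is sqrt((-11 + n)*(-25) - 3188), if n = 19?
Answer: 22*I*sqrt(7) ≈ 58.207*I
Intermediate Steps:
sqrt((-11 + n)*(-25) - 3188) = sqrt((-11 + 19)*(-25) - 3188) = sqrt(8*(-25) - 3188) = sqrt(-200 - 3188) = sqrt(-3388) = 22*I*sqrt(7)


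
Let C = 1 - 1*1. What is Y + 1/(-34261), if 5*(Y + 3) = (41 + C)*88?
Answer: 123099768/171305 ≈ 718.60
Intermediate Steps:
C = 0 (C = 1 - 1 = 0)
Y = 3593/5 (Y = -3 + ((41 + 0)*88)/5 = -3 + (41*88)/5 = -3 + (1/5)*3608 = -3 + 3608/5 = 3593/5 ≈ 718.60)
Y + 1/(-34261) = 3593/5 + 1/(-34261) = 3593/5 - 1/34261 = 123099768/171305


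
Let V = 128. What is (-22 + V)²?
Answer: 11236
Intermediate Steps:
(-22 + V)² = (-22 + 128)² = 106² = 11236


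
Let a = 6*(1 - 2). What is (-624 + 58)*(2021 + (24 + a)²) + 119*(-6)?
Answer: -1327984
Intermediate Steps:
a = -6 (a = 6*(-1) = -6)
(-624 + 58)*(2021 + (24 + a)²) + 119*(-6) = (-624 + 58)*(2021 + (24 - 6)²) + 119*(-6) = -566*(2021 + 18²) - 714 = -566*(2021 + 324) - 714 = -566*2345 - 714 = -1327270 - 714 = -1327984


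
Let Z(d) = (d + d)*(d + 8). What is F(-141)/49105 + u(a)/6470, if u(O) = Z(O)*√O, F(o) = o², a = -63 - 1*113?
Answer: 19881/49105 + 118272*I*√11/3235 ≈ 0.40487 + 121.26*I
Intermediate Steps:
a = -176 (a = -63 - 113 = -176)
Z(d) = 2*d*(8 + d) (Z(d) = (2*d)*(8 + d) = 2*d*(8 + d))
u(O) = 2*O^(3/2)*(8 + O) (u(O) = (2*O*(8 + O))*√O = 2*O^(3/2)*(8 + O))
F(-141)/49105 + u(a)/6470 = (-141)²/49105 + (2*(-176)^(3/2)*(8 - 176))/6470 = 19881*(1/49105) + (2*(-704*I*√11)*(-168))*(1/6470) = 19881/49105 + (236544*I*√11)*(1/6470) = 19881/49105 + 118272*I*√11/3235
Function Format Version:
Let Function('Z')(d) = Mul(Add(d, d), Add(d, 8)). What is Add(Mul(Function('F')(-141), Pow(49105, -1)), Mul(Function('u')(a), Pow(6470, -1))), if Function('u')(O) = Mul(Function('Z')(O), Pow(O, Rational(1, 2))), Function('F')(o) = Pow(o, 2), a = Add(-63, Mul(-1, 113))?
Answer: Add(Rational(19881, 49105), Mul(Rational(118272, 3235), I, Pow(11, Rational(1, 2)))) ≈ Add(0.40487, Mul(121.26, I))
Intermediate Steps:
a = -176 (a = Add(-63, -113) = -176)
Function('Z')(d) = Mul(2, d, Add(8, d)) (Function('Z')(d) = Mul(Mul(2, d), Add(8, d)) = Mul(2, d, Add(8, d)))
Function('u')(O) = Mul(2, Pow(O, Rational(3, 2)), Add(8, O)) (Function('u')(O) = Mul(Mul(2, O, Add(8, O)), Pow(O, Rational(1, 2))) = Mul(2, Pow(O, Rational(3, 2)), Add(8, O)))
Add(Mul(Function('F')(-141), Pow(49105, -1)), Mul(Function('u')(a), Pow(6470, -1))) = Add(Mul(Pow(-141, 2), Pow(49105, -1)), Mul(Mul(2, Pow(-176, Rational(3, 2)), Add(8, -176)), Pow(6470, -1))) = Add(Mul(19881, Rational(1, 49105)), Mul(Mul(2, Mul(-704, I, Pow(11, Rational(1, 2))), -168), Rational(1, 6470))) = Add(Rational(19881, 49105), Mul(Mul(236544, I, Pow(11, Rational(1, 2))), Rational(1, 6470))) = Add(Rational(19881, 49105), Mul(Rational(118272, 3235), I, Pow(11, Rational(1, 2))))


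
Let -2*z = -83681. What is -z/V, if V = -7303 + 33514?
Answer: -83681/52422 ≈ -1.5963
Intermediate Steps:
V = 26211
z = 83681/2 (z = -½*(-83681) = 83681/2 ≈ 41841.)
-z/V = -83681/(2*26211) = -1*83681/52422 = -83681/52422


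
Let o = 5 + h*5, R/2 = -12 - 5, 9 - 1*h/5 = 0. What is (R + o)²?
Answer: 38416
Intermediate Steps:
h = 45 (h = 45 - 5*0 = 45 + 0 = 45)
R = -34 (R = 2*(-12 - 5) = 2*(-17) = -34)
o = 230 (o = 5 + 45*5 = 5 + 225 = 230)
(R + o)² = (-34 + 230)² = 196² = 38416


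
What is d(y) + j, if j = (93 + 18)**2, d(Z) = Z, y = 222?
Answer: 12543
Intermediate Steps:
j = 12321 (j = 111**2 = 12321)
d(y) + j = 222 + 12321 = 12543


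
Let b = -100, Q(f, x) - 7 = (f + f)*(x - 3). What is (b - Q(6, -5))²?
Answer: 121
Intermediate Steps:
Q(f, x) = 7 + 2*f*(-3 + x) (Q(f, x) = 7 + (f + f)*(x - 3) = 7 + (2*f)*(-3 + x) = 7 + 2*f*(-3 + x))
(b - Q(6, -5))² = (-100 - (7 - 6*6 + 2*6*(-5)))² = (-100 - (7 - 36 - 60))² = (-100 - 1*(-89))² = (-100 + 89)² = (-11)² = 121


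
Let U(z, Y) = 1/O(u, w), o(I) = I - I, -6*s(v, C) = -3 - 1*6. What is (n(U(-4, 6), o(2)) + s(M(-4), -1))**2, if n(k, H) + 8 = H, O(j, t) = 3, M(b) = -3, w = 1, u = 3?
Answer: 169/4 ≈ 42.250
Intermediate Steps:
s(v, C) = 3/2 (s(v, C) = -(-3 - 1*6)/6 = -(-3 - 6)/6 = -1/6*(-9) = 3/2)
o(I) = 0
U(z, Y) = 1/3
n(k, H) = -8 + H
(n(U(-4, 6), o(2)) + s(M(-4), -1))**2 = ((-8 + 0) + 3/2)**2 = (-8 + 3/2)**2 = (-13/2)**2 = 169/4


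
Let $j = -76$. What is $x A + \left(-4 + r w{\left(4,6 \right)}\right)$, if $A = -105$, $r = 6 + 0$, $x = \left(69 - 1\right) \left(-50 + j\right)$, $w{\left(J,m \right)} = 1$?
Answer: $899642$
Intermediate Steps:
$x = -8568$ ($x = \left(69 - 1\right) \left(-50 - 76\right) = 68 \left(-126\right) = -8568$)
$r = 6$
$x A + \left(-4 + r w{\left(4,6 \right)}\right) = \left(-8568\right) \left(-105\right) + \left(-4 + 6 \cdot 1\right) = 899640 + \left(-4 + 6\right) = 899640 + 2 = 899642$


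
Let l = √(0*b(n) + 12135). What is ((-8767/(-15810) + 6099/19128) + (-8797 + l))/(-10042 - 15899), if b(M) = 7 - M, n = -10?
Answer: 443344837099/1307485545480 - √12135/25941 ≈ 0.33484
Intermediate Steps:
l = √12135 (l = √(0*(7 - 1*(-10)) + 12135) = √(0*(7 + 10) + 12135) = √(0*17 + 12135) = √(0 + 12135) = √12135 ≈ 110.16)
((-8767/(-15810) + 6099/19128) + (-8797 + l))/(-10042 - 15899) = ((-8767/(-15810) + 6099/19128) + (-8797 + √12135))/(-10042 - 15899) = ((-8767*(-1/15810) + 6099*(1/19128)) + (-8797 + √12135))/(-25941) = ((8767/15810 + 2033/6376) + (-8797 + √12135))*(-1/25941) = (44020061/50402280 + (-8797 + √12135))*(-1/25941) = (-443344837099/50402280 + √12135)*(-1/25941) = 443344837099/1307485545480 - √12135/25941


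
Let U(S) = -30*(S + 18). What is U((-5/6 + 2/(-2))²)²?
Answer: 14784025/36 ≈ 4.1067e+5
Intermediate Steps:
U(S) = -540 - 30*S (U(S) = -30*(18 + S) = -540 - 30*S)
U((-5/6 + 2/(-2))²)² = (-540 - 30*(-5/6 + 2/(-2))²)² = (-540 - 30*(-5*⅙ + 2*(-½))²)² = (-540 - 30*(-⅚ - 1)²)² = (-540 - 30*(-11/6)²)² = (-540 - 30*121/36)² = (-540 - 605/6)² = (-3845/6)² = 14784025/36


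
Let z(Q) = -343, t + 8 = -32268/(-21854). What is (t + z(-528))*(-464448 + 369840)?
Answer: 361330941744/10927 ≈ 3.3068e+7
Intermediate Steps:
t = -71282/10927 (t = -8 - 32268/(-21854) = -8 - 32268*(-1/21854) = -8 + 16134/10927 = -71282/10927 ≈ -6.5235)
(t + z(-528))*(-464448 + 369840) = (-71282/10927 - 343)*(-464448 + 369840) = -3819243/10927*(-94608) = 361330941744/10927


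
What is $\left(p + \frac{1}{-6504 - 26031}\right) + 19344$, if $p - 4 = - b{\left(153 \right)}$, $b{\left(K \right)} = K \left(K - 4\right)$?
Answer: $- \frac{112213216}{32535} \approx -3449.0$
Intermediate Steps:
$b{\left(K \right)} = K \left(-4 + K\right)$
$p = -22793$ ($p = 4 - 153 \left(-4 + 153\right) = 4 - 153 \cdot 149 = 4 - 22797 = -22793$)
$\left(p + \frac{1}{-6504 - 26031}\right) + 19344 = \left(-22793 + \frac{1}{-6504 - 26031}\right) + 19344 = \left(-22793 + \frac{1}{-32535}\right) + 19344 = \left(-22793 - \frac{1}{32535}\right) + 19344 = - \frac{741570256}{32535} + 19344 = - \frac{112213216}{32535}$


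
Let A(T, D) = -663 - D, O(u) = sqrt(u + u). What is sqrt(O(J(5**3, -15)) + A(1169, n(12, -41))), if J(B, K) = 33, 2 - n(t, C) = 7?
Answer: sqrt(-658 + sqrt(66)) ≈ 25.493*I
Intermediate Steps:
n(t, C) = -5 (n(t, C) = 2 - 1*7 = 2 - 7 = -5)
O(u) = sqrt(2)*sqrt(u) (O(u) = sqrt(2*u) = sqrt(2)*sqrt(u))
sqrt(O(J(5**3, -15)) + A(1169, n(12, -41))) = sqrt(sqrt(2)*sqrt(33) + (-663 - 1*(-5))) = sqrt(sqrt(66) + (-663 + 5)) = sqrt(sqrt(66) - 658) = sqrt(-658 + sqrt(66))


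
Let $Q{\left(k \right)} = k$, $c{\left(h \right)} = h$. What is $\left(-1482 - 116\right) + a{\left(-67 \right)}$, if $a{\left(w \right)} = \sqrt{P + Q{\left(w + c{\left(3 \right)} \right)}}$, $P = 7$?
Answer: $-1598 + i \sqrt{57} \approx -1598.0 + 7.5498 i$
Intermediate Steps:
$a{\left(w \right)} = \sqrt{10 + w}$ ($a{\left(w \right)} = \sqrt{7 + \left(w + 3\right)} = \sqrt{7 + \left(3 + w\right)} = \sqrt{10 + w}$)
$\left(-1482 - 116\right) + a{\left(-67 \right)} = \left(-1482 - 116\right) + \sqrt{10 - 67} = -1598 + \sqrt{-57} = -1598 + i \sqrt{57}$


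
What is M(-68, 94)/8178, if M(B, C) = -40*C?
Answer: -40/87 ≈ -0.45977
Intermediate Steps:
M(-68, 94)/8178 = -40*94/8178 = -3760*1/8178 = -40/87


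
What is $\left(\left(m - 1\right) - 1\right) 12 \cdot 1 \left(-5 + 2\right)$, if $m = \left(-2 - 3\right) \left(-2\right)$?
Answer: $-288$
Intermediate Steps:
$m = 10$ ($m = \left(-5\right) \left(-2\right) = 10$)
$\left(\left(m - 1\right) - 1\right) 12 \cdot 1 \left(-5 + 2\right) = \left(\left(10 - 1\right) - 1\right) 12 \cdot 1 \left(-5 + 2\right) = \left(\left(10 - 1\right) - 1\right) 12 \cdot 1 \left(-3\right) = \left(9 - 1\right) 12 \left(-3\right) = 8 \cdot 12 \left(-3\right) = 96 \left(-3\right) = -288$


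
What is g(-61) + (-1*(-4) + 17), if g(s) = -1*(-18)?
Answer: 39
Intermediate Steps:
g(s) = 18
g(-61) + (-1*(-4) + 17) = 18 + (-1*(-4) + 17) = 18 + (4 + 17) = 18 + 21 = 39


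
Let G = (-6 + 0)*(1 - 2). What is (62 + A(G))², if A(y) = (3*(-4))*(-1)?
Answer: 5476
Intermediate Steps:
G = 6 (G = -6*(-1) = 6)
A(y) = 12 (A(y) = -12*(-1) = 12)
(62 + A(G))² = (62 + 12)² = 74² = 5476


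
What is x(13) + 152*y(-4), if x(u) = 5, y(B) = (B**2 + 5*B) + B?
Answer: -1211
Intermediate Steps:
y(B) = B**2 + 6*B
x(13) + 152*y(-4) = 5 + 152*(-4*(6 - 4)) = 5 + 152*(-4*2) = 5 + 152*(-8) = 5 - 1216 = -1211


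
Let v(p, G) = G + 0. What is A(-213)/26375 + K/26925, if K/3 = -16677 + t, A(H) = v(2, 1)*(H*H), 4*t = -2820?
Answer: -2050539/9468625 ≈ -0.21656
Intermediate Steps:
t = -705 (t = (¼)*(-2820) = -705)
v(p, G) = G
A(H) = H² (A(H) = 1*(H*H) = 1*H² = H²)
K = -52146 (K = 3*(-16677 - 705) = 3*(-17382) = -52146)
A(-213)/26375 + K/26925 = (-213)²/26375 - 52146/26925 = 45369*(1/26375) - 52146*1/26925 = 45369/26375 - 17382/8975 = -2050539/9468625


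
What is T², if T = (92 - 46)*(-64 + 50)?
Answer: 414736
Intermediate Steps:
T = -644 (T = 46*(-14) = -644)
T² = (-644)² = 414736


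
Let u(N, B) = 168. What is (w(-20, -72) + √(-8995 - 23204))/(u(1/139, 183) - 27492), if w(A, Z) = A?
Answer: 5/6831 - I*√32199/27324 ≈ 0.00073196 - 0.0065672*I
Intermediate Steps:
(w(-20, -72) + √(-8995 - 23204))/(u(1/139, 183) - 27492) = (-20 + √(-8995 - 23204))/(168 - 27492) = (-20 + √(-32199))/(-27324) = (-20 + I*√32199)*(-1/27324) = 5/6831 - I*√32199/27324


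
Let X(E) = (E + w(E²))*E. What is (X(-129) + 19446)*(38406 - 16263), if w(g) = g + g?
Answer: -94269194613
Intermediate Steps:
w(g) = 2*g
X(E) = E*(E + 2*E²) (X(E) = (E + 2*E²)*E = E*(E + 2*E²))
(X(-129) + 19446)*(38406 - 16263) = ((-129)²*(1 + 2*(-129)) + 19446)*(38406 - 16263) = (16641*(1 - 258) + 19446)*22143 = (16641*(-257) + 19446)*22143 = (-4276737 + 19446)*22143 = -4257291*22143 = -94269194613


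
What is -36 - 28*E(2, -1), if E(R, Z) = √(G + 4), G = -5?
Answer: -36 - 28*I ≈ -36.0 - 28.0*I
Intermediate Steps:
E(R, Z) = I (E(R, Z) = √(-5 + 4) = √(-1) = I)
-36 - 28*E(2, -1) = -36 - 28*I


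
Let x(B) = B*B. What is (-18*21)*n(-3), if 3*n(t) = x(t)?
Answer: -1134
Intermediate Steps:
x(B) = B**2
n(t) = t**2/3
(-18*21)*n(-3) = (-18*21)*((1/3)*(-3)**2) = -126*9 = -378*3 = -1134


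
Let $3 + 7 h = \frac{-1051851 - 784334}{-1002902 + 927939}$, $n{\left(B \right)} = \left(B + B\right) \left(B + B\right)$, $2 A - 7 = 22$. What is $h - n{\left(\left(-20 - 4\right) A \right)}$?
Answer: $- \frac{254191324960}{524741} \approx -4.8441 \cdot 10^{5}$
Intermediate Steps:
$A = \frac{29}{2}$ ($A = \frac{7}{2} + \frac{1}{2} \cdot 22 = \frac{7}{2} + 11 = \frac{29}{2} \approx 14.5$)
$n{\left(B \right)} = 4 B^{2}$ ($n{\left(B \right)} = 2 B 2 B = 4 B^{2}$)
$h = \frac{1611296}{524741}$ ($h = - \frac{3}{7} + \frac{\left(-1051851 - 784334\right) \frac{1}{-1002902 + 927939}}{7} = - \frac{3}{7} + \frac{\left(-1836185\right) \frac{1}{-74963}}{7} = - \frac{3}{7} + \frac{\left(-1836185\right) \left(- \frac{1}{74963}\right)}{7} = - \frac{3}{7} + \frac{1}{7} \cdot \frac{1836185}{74963} = - \frac{3}{7} + \frac{1836185}{524741} = \frac{1611296}{524741} \approx 3.0706$)
$h - n{\left(\left(-20 - 4\right) A \right)} = \frac{1611296}{524741} - 4 \left(\left(-20 - 4\right) \frac{29}{2}\right)^{2} = \frac{1611296}{524741} - 4 \left(\left(-24\right) \frac{29}{2}\right)^{2} = \frac{1611296}{524741} - 4 \left(-348\right)^{2} = \frac{1611296}{524741} - 4 \cdot 121104 = \frac{1611296}{524741} - 484416 = - \frac{254191324960}{524741}$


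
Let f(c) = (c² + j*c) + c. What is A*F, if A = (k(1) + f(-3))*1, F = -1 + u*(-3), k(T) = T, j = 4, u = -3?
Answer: -40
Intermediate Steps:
f(c) = c² + 5*c (f(c) = (c² + 4*c) + c = c² + 5*c)
F = 8 (F = -1 - 3*(-3) = -1 + 9 = 8)
A = -5 (A = (1 - 3*(5 - 3))*1 = (1 - 3*2)*1 = (1 - 6)*1 = -5*1 = -5)
A*F = -5*8 = -40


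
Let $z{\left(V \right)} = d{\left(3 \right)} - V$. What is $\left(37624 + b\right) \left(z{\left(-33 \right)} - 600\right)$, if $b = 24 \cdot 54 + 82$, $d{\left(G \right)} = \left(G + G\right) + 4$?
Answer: $-21724114$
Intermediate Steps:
$d{\left(G \right)} = 4 + 2 G$ ($d{\left(G \right)} = 2 G + 4 = 4 + 2 G$)
$z{\left(V \right)} = 10 - V$ ($z{\left(V \right)} = \left(4 + 2 \cdot 3\right) - V = \left(4 + 6\right) - V = 10 - V$)
$b = 1378$ ($b = 1296 + 82 = 1378$)
$\left(37624 + b\right) \left(z{\left(-33 \right)} - 600\right) = \left(37624 + 1378\right) \left(\left(10 - -33\right) - 600\right) = 39002 \left(\left(10 + 33\right) - 600\right) = 39002 \left(43 - 600\right) = 39002 \left(-557\right) = -21724114$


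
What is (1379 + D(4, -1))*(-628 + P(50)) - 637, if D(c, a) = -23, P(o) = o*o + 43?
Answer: 2596103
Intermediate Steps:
P(o) = 43 + o² (P(o) = o² + 43 = 43 + o²)
(1379 + D(4, -1))*(-628 + P(50)) - 637 = (1379 - 23)*(-628 + (43 + 50²)) - 637 = 1356*(-628 + (43 + 2500)) - 637 = 1356*(-628 + 2543) - 637 = 1356*1915 - 637 = 2596740 - 637 = 2596103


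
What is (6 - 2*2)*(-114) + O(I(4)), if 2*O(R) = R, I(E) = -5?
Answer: -461/2 ≈ -230.50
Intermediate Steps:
O(R) = R/2
(6 - 2*2)*(-114) + O(I(4)) = (6 - 2*2)*(-114) + (1/2)*(-5) = (6 - 4)*(-114) - 5/2 = 2*(-114) - 5/2 = -228 - 5/2 = -461/2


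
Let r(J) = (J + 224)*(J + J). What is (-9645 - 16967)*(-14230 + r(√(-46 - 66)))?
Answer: 384649848 - 47688704*I*√7 ≈ 3.8465e+8 - 1.2617e+8*I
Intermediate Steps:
r(J) = 2*J*(224 + J) (r(J) = (224 + J)*(2*J) = 2*J*(224 + J))
(-9645 - 16967)*(-14230 + r(√(-46 - 66))) = (-9645 - 16967)*(-14230 + 2*√(-46 - 66)*(224 + √(-46 - 66))) = -26612*(-14230 + 2*√(-112)*(224 + √(-112))) = -26612*(-14230 + 2*(4*I*√7)*(224 + 4*I*√7)) = -26612*(-14230 + 8*I*√7*(224 + 4*I*√7)) = 378688760 - 212896*I*√7*(224 + 4*I*√7)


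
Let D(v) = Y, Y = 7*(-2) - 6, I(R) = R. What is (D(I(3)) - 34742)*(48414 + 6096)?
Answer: -1894876620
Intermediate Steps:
Y = -20 (Y = -14 - 6 = -20)
D(v) = -20
(D(I(3)) - 34742)*(48414 + 6096) = (-20 - 34742)*(48414 + 6096) = -34762*54510 = -1894876620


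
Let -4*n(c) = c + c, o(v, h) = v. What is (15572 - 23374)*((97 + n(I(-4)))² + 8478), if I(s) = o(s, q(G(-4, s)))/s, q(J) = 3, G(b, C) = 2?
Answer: -277599061/2 ≈ -1.3880e+8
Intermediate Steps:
I(s) = 1 (I(s) = s/s = 1)
n(c) = -c/2 (n(c) = -(c + c)/4 = -c/2)
(15572 - 23374)*((97 + n(I(-4)))² + 8478) = (15572 - 23374)*((97 - ½*1)² + 8478) = -7802*((97 - ½)² + 8478) = -7802*((193/2)² + 8478) = -7802*(37249/4 + 8478) = -7802*71161/4 = -277599061/2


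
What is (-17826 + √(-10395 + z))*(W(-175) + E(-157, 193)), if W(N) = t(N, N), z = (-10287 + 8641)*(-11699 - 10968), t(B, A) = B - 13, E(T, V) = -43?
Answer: 4117806 - 231*√37299487 ≈ 2.7070e+6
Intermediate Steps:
t(B, A) = -13 + B
z = 37309882 (z = -1646*(-22667) = 37309882)
W(N) = -13 + N
(-17826 + √(-10395 + z))*(W(-175) + E(-157, 193)) = (-17826 + √(-10395 + 37309882))*((-13 - 175) - 43) = (-17826 + √37299487)*(-188 - 43) = (-17826 + √37299487)*(-231) = 4117806 - 231*√37299487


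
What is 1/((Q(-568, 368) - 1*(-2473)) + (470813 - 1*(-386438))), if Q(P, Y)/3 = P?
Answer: 1/858020 ≈ 1.1655e-6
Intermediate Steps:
Q(P, Y) = 3*P
1/((Q(-568, 368) - 1*(-2473)) + (470813 - 1*(-386438))) = 1/((3*(-568) - 1*(-2473)) + (470813 - 1*(-386438))) = 1/((-1704 + 2473) + (470813 + 386438)) = 1/(769 + 857251) = 1/858020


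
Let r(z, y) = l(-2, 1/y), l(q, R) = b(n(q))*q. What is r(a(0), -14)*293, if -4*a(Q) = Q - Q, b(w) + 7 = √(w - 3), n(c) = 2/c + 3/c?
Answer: 4102 - 293*I*√22 ≈ 4102.0 - 1374.3*I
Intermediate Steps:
n(c) = 5/c
b(w) = -7 + √(-3 + w) (b(w) = -7 + √(w - 3) = -7 + √(-3 + w))
l(q, R) = q*(-7 + √(-3 + 5/q)) (l(q, R) = (-7 + √(-3 + 5/q))*q = q*(-7 + √(-3 + 5/q)))
a(Q) = 0 (a(Q) = -(Q - Q)/4 = -¼*0 = 0)
r(z, y) = 14 - I*√22 (r(z, y) = -2*(-7 + √((5 - 3*(-2))/(-2))) = -2*(-7 + √(-(5 + 6)/2)) = -2*(-7 + √(-½*11)) = -2*(-7 + √(-11/2)) = -2*(-7 + I*√22/2) = 14 - I*√22)
r(a(0), -14)*293 = (14 - I*√22)*293 = 4102 - 293*I*√22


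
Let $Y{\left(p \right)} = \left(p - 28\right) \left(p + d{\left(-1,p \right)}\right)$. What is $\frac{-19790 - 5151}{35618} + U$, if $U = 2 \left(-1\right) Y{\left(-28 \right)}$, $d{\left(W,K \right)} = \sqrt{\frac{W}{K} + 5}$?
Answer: $- \frac{111722989}{35618} + 8 \sqrt{987} \approx -2885.4$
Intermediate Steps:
$d{\left(W,K \right)} = \sqrt{5 + \frac{W}{K}}$
$Y{\left(p \right)} = \left(-28 + p\right) \left(p + \sqrt{5 - \frac{1}{p}}\right)$ ($Y{\left(p \right)} = \left(p - 28\right) \left(p + \sqrt{5 - \frac{1}{p}}\right) = \left(-28 + p\right) \left(p + \sqrt{5 - \frac{1}{p}}\right)$)
$U = -3136 + 8 \sqrt{987}$ ($U = 2 \left(-1\right) \left(\left(-28\right)^{2} - -784 - 28 \sqrt{5 - \frac{1}{-28}} - 28 \sqrt{5 - \frac{1}{-28}}\right) = - 2 \left(784 + 784 - 28 \sqrt{5 - - \frac{1}{28}} - 28 \sqrt{5 - - \frac{1}{28}}\right) = - 2 \left(784 + 784 - 28 \sqrt{5 + \frac{1}{28}} - 28 \sqrt{5 + \frac{1}{28}}\right) = - 2 \left(784 + 784 - 28 \sqrt{\frac{141}{28}} - 28 \sqrt{\frac{141}{28}}\right) = - 2 \left(784 + 784 - 28 \frac{\sqrt{987}}{14} - 28 \frac{\sqrt{987}}{14}\right) = - 2 \left(784 + 784 - 2 \sqrt{987} - 2 \sqrt{987}\right) = - 2 \left(1568 - 4 \sqrt{987}\right) = -3136 + 8 \sqrt{987} \approx -2884.7$)
$\frac{-19790 - 5151}{35618} + U = \frac{-19790 - 5151}{35618} - \left(3136 - 8 \sqrt{987}\right) = \left(-19790 - 5151\right) \frac{1}{35618} - \left(3136 - 8 \sqrt{987}\right) = \left(-24941\right) \frac{1}{35618} - \left(3136 - 8 \sqrt{987}\right) = - \frac{24941}{35618} - \left(3136 - 8 \sqrt{987}\right) = - \frac{111722989}{35618} + 8 \sqrt{987}$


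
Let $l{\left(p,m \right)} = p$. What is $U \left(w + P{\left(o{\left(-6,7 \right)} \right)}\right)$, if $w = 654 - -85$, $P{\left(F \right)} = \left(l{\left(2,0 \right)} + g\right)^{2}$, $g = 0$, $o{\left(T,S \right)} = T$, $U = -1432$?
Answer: $-1063976$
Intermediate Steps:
$P{\left(F \right)} = 4$ ($P{\left(F \right)} = \left(2 + 0\right)^{2} = 2^{2} = 4$)
$w = 739$ ($w = 654 + 85 = 739$)
$U \left(w + P{\left(o{\left(-6,7 \right)} \right)}\right) = - 1432 \left(739 + 4\right) = \left(-1432\right) 743 = -1063976$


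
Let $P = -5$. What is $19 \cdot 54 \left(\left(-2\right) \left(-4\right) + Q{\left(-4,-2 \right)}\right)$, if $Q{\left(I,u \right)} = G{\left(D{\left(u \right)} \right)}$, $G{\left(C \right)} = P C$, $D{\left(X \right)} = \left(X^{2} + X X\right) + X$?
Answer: $-22572$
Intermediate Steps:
$D{\left(X \right)} = X + 2 X^{2}$ ($D{\left(X \right)} = \left(X^{2} + X^{2}\right) + X = 2 X^{2} + X = X + 2 X^{2}$)
$G{\left(C \right)} = - 5 C$
$Q{\left(I,u \right)} = - 5 u \left(1 + 2 u\right)$
$19 \cdot 54 \left(\left(-2\right) \left(-4\right) + Q{\left(-4,-2 \right)}\right) = 19 \cdot 54 \left(\left(-2\right) \left(-4\right) - - 10 \left(1 + 2 \left(-2\right)\right)\right) = 1026 \left(8 - - 10 \left(1 - 4\right)\right) = 1026 \left(8 - \left(-10\right) \left(-3\right)\right) = 1026 \left(8 - 30\right) = 1026 \left(-22\right) = -22572$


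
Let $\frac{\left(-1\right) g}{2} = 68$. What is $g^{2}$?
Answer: $18496$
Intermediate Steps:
$g = -136$ ($g = \left(-2\right) 68 = -136$)
$g^{2} = \left(-136\right)^{2} = 18496$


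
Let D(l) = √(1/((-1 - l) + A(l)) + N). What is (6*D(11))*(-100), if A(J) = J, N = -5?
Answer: -600*I*√6 ≈ -1469.7*I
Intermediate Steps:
D(l) = I*√6 (D(l) = √(1/((-1 - l) + l) - 5) = √(1/(-1) - 5) = √(-1 - 5) = √(-6) = I*√6)
(6*D(11))*(-100) = (6*(I*√6))*(-100) = (6*I*√6)*(-100) = -600*I*√6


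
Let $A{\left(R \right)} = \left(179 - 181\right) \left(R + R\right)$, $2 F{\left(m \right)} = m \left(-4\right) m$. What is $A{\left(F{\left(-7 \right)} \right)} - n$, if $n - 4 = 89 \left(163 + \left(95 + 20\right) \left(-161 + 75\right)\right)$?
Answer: $866091$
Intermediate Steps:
$F{\left(m \right)} = - 2 m^{2}$ ($F{\left(m \right)} = \frac{m \left(-4\right) m}{2} = \frac{- 4 m m}{2} = \frac{\left(-4\right) m^{2}}{2} = - 2 m^{2}$)
$A{\left(R \right)} = - 4 R$ ($A{\left(R \right)} = - 2 \cdot 2 R = - 4 R$)
$n = -865699$ ($n = 4 + 89 \left(163 + \left(95 + 20\right) \left(-161 + 75\right)\right) = 4 + 89 \left(163 + 115 \left(-86\right)\right) = 4 + 89 \left(163 - 9890\right) = 4 + 89 \left(-9727\right) = 4 - 865703 = -865699$)
$A{\left(F{\left(-7 \right)} \right)} - n = - 4 \left(- 2 \left(-7\right)^{2}\right) - -865699 = - 4 \left(\left(-2\right) 49\right) + 865699 = \left(-4\right) \left(-98\right) + 865699 = 392 + 865699 = 866091$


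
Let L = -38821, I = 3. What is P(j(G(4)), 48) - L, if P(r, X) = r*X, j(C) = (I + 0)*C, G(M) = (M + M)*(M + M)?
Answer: 48037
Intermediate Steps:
G(M) = 4*M² (G(M) = (2*M)*(2*M) = 4*M²)
j(C) = 3*C (j(C) = (3 + 0)*C = 3*C)
P(r, X) = X*r
P(j(G(4)), 48) - L = 48*(3*(4*4²)) - 1*(-38821) = 48*(3*(4*16)) + 38821 = 48*(3*64) + 38821 = 48*192 + 38821 = 9216 + 38821 = 48037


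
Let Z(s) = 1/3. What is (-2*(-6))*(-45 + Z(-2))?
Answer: -536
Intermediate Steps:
Z(s) = ⅓ (Z(s) = 1*(⅓) = ⅓)
(-2*(-6))*(-45 + Z(-2)) = (-2*(-6))*(-45 + ⅓) = 12*(-134/3) = -536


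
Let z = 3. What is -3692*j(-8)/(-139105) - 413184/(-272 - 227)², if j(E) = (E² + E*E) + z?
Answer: 62953871332/34637284105 ≈ 1.8175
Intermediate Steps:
j(E) = 3 + 2*E² (j(E) = (E² + E*E) + 3 = (E² + E²) + 3 = 2*E² + 3 = 3 + 2*E²)
-3692*j(-8)/(-139105) - 413184/(-272 - 227)² = -3692*(3 + 2*(-8)²)/(-139105) - 413184/(-272 - 227)² = -3692*(3 + 2*64)*(-1/139105) - 413184/((-499)²) = -3692*(3 + 128)*(-1/139105) - 413184/249001 = -3692*131*(-1/139105) - 413184*1/249001 = -483652*(-1/139105) - 413184/249001 = 483652/139105 - 413184/249001 = 62953871332/34637284105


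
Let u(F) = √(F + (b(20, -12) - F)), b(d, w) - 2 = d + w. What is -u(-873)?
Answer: -√10 ≈ -3.1623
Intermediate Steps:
b(d, w) = 2 + d + w (b(d, w) = 2 + (d + w) = 2 + d + w)
u(F) = √10 (u(F) = √(F + ((2 + 20 - 12) - F)) = √(F + (10 - F)) = √10)
-u(-873) = -√10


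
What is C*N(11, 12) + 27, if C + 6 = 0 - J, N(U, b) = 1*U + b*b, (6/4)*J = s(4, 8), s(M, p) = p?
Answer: -5189/3 ≈ -1729.7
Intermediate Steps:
J = 16/3 (J = (2/3)*8 = 16/3 ≈ 5.3333)
N(U, b) = U + b**2
C = -34/3 (C = -6 + (0 - 1*16/3) = -6 + (0 - 16/3) = -6 - 16/3 = -34/3 ≈ -11.333)
C*N(11, 12) + 27 = -34*(11 + 12**2)/3 + 27 = -34*(11 + 144)/3 + 27 = -34/3*155 + 27 = -5270/3 + 27 = -5189/3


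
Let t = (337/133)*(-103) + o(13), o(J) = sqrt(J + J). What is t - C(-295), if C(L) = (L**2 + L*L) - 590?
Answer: -23104891/133 + sqrt(26) ≈ -1.7372e+5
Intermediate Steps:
o(J) = sqrt(2)*sqrt(J) (o(J) = sqrt(2*J) = sqrt(2)*sqrt(J))
C(L) = -590 + 2*L**2 (C(L) = (L**2 + L**2) - 590 = 2*L**2 - 590 = -590 + 2*L**2)
t = -34711/133 + sqrt(26) (t = (337/133)*(-103) + sqrt(2)*sqrt(13) = (337*(1/133))*(-103) + sqrt(26) = (337/133)*(-103) + sqrt(26) = -34711/133 + sqrt(26) ≈ -255.89)
t - C(-295) = (-34711/133 + sqrt(26)) - (-590 + 2*(-295)**2) = (-34711/133 + sqrt(26)) - (-590 + 2*87025) = (-34711/133 + sqrt(26)) - (-590 + 174050) = (-34711/133 + sqrt(26)) - 1*173460 = (-34711/133 + sqrt(26)) - 173460 = -23104891/133 + sqrt(26)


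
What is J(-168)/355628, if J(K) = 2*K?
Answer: -12/12701 ≈ -0.00094481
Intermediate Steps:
J(-168)/355628 = (2*(-168))/355628 = -336*1/355628 = -12/12701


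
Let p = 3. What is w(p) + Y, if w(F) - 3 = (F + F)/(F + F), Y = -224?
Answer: -220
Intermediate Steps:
w(F) = 4 (w(F) = 3 + (F + F)/(F + F) = 3 + (2*F)/((2*F)) = 3 + (2*F)*(1/(2*F)) = 3 + 1 = 4)
w(p) + Y = 4 - 224 = -220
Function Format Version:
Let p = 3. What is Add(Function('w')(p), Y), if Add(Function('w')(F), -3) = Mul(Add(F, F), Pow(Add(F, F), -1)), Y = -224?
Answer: -220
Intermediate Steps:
Function('w')(F) = 4 (Function('w')(F) = Add(3, Mul(Add(F, F), Pow(Add(F, F), -1))) = Add(3, Mul(Mul(2, F), Pow(Mul(2, F), -1))) = Add(3, Mul(Mul(2, F), Mul(Rational(1, 2), Pow(F, -1)))) = Add(3, 1) = 4)
Add(Function('w')(p), Y) = Add(4, -224) = -220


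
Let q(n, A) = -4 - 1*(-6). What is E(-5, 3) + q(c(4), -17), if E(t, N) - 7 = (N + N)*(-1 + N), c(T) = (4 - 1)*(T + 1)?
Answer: 21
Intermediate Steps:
c(T) = 3 + 3*T (c(T) = 3*(1 + T) = 3 + 3*T)
E(t, N) = 7 + 2*N*(-1 + N) (E(t, N) = 7 + (N + N)*(-1 + N) = 7 + (2*N)*(-1 + N) = 7 + 2*N*(-1 + N))
q(n, A) = 2 (q(n, A) = -4 + 6 = 2)
E(-5, 3) + q(c(4), -17) = (7 - 2*3 + 2*3²) + 2 = (7 - 6 + 2*9) + 2 = (7 - 6 + 18) + 2 = 19 + 2 = 21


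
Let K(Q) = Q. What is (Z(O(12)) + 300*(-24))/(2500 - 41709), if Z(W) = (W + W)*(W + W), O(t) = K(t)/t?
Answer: 7196/39209 ≈ 0.18353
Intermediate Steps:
O(t) = 1 (O(t) = t/t = 1)
Z(W) = 4*W² (Z(W) = (2*W)*(2*W) = 4*W²)
(Z(O(12)) + 300*(-24))/(2500 - 41709) = (4*1² + 300*(-24))/(2500 - 41709) = (4*1 - 7200)/(-39209) = (4 - 7200)*(-1/39209) = -7196*(-1/39209) = 7196/39209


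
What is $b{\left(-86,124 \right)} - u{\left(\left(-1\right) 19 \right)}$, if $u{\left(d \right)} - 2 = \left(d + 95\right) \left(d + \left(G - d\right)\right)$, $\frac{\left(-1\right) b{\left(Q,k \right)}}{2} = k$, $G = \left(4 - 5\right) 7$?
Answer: $282$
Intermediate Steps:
$G = -7$ ($G = \left(-1\right) 7 = -7$)
$b{\left(Q,k \right)} = - 2 k$
$u{\left(d \right)} = -663 - 7 d$ ($u{\left(d \right)} = 2 + \left(d + 95\right) \left(d - \left(7 + d\right)\right) = 2 + \left(95 + d\right) \left(-7\right) = 2 - \left(665 + 7 d\right) = -663 - 7 d$)
$b{\left(-86,124 \right)} - u{\left(\left(-1\right) 19 \right)} = \left(-2\right) 124 - \left(-663 - 7 \left(\left(-1\right) 19\right)\right) = -248 - \left(-663 - -133\right) = -248 - \left(-663 + 133\right) = -248 - -530 = -248 + 530 = 282$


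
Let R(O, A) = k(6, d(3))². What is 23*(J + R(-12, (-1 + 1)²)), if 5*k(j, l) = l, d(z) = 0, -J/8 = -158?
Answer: 29072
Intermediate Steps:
J = 1264 (J = -8*(-158) = 1264)
k(j, l) = l/5
R(O, A) = 0 (R(O, A) = ((⅕)*0)² = 0² = 0)
23*(J + R(-12, (-1 + 1)²)) = 23*(1264 + 0) = 23*1264 = 29072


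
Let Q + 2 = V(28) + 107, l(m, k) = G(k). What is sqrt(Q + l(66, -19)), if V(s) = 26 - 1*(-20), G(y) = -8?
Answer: sqrt(143) ≈ 11.958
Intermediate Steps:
V(s) = 46 (V(s) = 26 + 20 = 46)
l(m, k) = -8
Q = 151 (Q = -2 + (46 + 107) = -2 + 153 = 151)
sqrt(Q + l(66, -19)) = sqrt(151 - 8) = sqrt(143)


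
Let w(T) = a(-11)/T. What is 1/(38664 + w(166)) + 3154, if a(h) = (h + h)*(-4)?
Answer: 10121678107/3209156 ≈ 3154.0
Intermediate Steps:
a(h) = -8*h (a(h) = (2*h)*(-4) = -8*h)
w(T) = 88/T (w(T) = (-8*(-11))/T = 88/T)
1/(38664 + w(166)) + 3154 = 1/(38664 + 88/166) + 3154 = 1/(38664 + 88*(1/166)) + 3154 = 1/(38664 + 44/83) + 3154 = 1/(3209156/83) + 3154 = 83/3209156 + 3154 = 10121678107/3209156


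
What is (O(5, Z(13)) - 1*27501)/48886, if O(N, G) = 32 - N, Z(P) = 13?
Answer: -13737/24443 ≈ -0.56200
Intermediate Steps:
(O(5, Z(13)) - 1*27501)/48886 = ((32 - 1*5) - 1*27501)/48886 = ((32 - 5) - 27501)*(1/48886) = (27 - 27501)*(1/48886) = -27474*1/48886 = -13737/24443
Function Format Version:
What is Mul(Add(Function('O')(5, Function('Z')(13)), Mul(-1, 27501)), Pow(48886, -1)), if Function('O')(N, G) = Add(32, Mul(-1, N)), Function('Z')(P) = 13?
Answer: Rational(-13737, 24443) ≈ -0.56200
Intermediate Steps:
Mul(Add(Function('O')(5, Function('Z')(13)), Mul(-1, 27501)), Pow(48886, -1)) = Mul(Add(Add(32, Mul(-1, 5)), Mul(-1, 27501)), Pow(48886, -1)) = Mul(Add(Add(32, -5), -27501), Rational(1, 48886)) = Mul(Add(27, -27501), Rational(1, 48886)) = Mul(-27474, Rational(1, 48886)) = Rational(-13737, 24443)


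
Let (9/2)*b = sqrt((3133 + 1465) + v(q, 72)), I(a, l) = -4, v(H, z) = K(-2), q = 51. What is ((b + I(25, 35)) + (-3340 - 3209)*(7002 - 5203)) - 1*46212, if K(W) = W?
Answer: -11827867 + 4*sqrt(1149)/9 ≈ -1.1828e+7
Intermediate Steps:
v(H, z) = -2
b = 4*sqrt(1149)/9 (b = 2*sqrt((3133 + 1465) - 2)/9 = 2*sqrt(4598 - 2)/9 = 2*sqrt(4596)/9 = 2*(2*sqrt(1149))/9 = 4*sqrt(1149)/9 ≈ 15.065)
((b + I(25, 35)) + (-3340 - 3209)*(7002 - 5203)) - 1*46212 = ((4*sqrt(1149)/9 - 4) + (-3340 - 3209)*(7002 - 5203)) - 1*46212 = ((-4 + 4*sqrt(1149)/9) - 6549*1799) - 46212 = ((-4 + 4*sqrt(1149)/9) - 11781651) - 46212 = (-11781655 + 4*sqrt(1149)/9) - 46212 = -11827867 + 4*sqrt(1149)/9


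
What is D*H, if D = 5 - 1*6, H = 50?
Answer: -50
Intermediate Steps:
D = -1 (D = 5 - 6 = -1)
D*H = -1*50 = -50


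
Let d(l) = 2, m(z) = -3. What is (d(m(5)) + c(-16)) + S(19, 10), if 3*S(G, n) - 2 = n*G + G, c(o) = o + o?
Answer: 121/3 ≈ 40.333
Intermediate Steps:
c(o) = 2*o
S(G, n) = ⅔ + G/3 + G*n/3 (S(G, n) = ⅔ + (n*G + G)/3 = ⅔ + (G*n + G)/3 = ⅔ + (G + G*n)/3 = ⅔ + (G/3 + G*n/3) = ⅔ + G/3 + G*n/3)
(d(m(5)) + c(-16)) + S(19, 10) = (2 + 2*(-16)) + (⅔ + (⅓)*19 + (⅓)*19*10) = (2 - 32) + (⅔ + 19/3 + 190/3) = -30 + 211/3 = 121/3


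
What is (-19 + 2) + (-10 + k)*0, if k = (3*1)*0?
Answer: -17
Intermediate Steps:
k = 0 (k = 3*0 = 0)
(-19 + 2) + (-10 + k)*0 = (-19 + 2) + (-10 + 0)*0 = -17 - 10*0 = -17 + 0 = -17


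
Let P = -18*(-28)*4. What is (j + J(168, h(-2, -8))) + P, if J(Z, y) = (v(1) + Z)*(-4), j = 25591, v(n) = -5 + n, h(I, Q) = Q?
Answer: 26951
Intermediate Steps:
J(Z, y) = 16 - 4*Z (J(Z, y) = ((-5 + 1) + Z)*(-4) = (-4 + Z)*(-4) = 16 - 4*Z)
P = 2016 (P = 504*4 = 2016)
(j + J(168, h(-2, -8))) + P = (25591 + (16 - 4*168)) + 2016 = (25591 + (16 - 672)) + 2016 = (25591 - 656) + 2016 = 24935 + 2016 = 26951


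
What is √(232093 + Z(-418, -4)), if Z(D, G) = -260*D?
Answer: √340773 ≈ 583.76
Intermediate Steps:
√(232093 + Z(-418, -4)) = √(232093 - 260*(-418)) = √(232093 + 108680) = √340773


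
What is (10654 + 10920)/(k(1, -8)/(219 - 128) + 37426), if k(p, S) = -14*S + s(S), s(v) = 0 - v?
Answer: 42679/74041 ≈ 0.57642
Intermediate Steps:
s(v) = -v
k(p, S) = -15*S (k(p, S) = -14*S - S = -15*S)
(10654 + 10920)/(k(1, -8)/(219 - 128) + 37426) = (10654 + 10920)/((-15*(-8))/(219 - 128) + 37426) = 21574/(120/91 + 37426) = 21574/(3405886/91) = 21574*(91/3405886) = 42679/74041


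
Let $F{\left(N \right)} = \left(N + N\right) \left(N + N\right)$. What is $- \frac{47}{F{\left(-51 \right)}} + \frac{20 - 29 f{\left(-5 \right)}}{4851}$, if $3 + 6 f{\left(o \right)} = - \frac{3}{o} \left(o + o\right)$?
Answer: $\frac{48073}{5607756} \approx 0.0085726$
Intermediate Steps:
$f{\left(o \right)} = - \frac{3}{2}$ ($f{\left(o \right)} = - \frac{1}{2} + \frac{- \frac{3}{o} \left(o + o\right)}{6} = - \frac{1}{2} + \frac{- \frac{3}{o} 2 o}{6} = - \frac{1}{2} + \frac{1}{6} \left(-6\right) = - \frac{1}{2} - 1 = - \frac{3}{2}$)
$F{\left(N \right)} = 4 N^{2}$ ($F{\left(N \right)} = 2 N 2 N = 4 N^{2}$)
$- \frac{47}{F{\left(-51 \right)}} + \frac{20 - 29 f{\left(-5 \right)}}{4851} = - \frac{47}{4 \left(-51\right)^{2}} + \frac{20 - - \frac{87}{2}}{4851} = - \frac{47}{4 \cdot 2601} + \left(20 + \frac{87}{2}\right) \frac{1}{4851} = - \frac{47}{10404} + \frac{127}{2} \cdot \frac{1}{4851} = \left(-47\right) \frac{1}{10404} + \frac{127}{9702} = - \frac{47}{10404} + \frac{127}{9702} = \frac{48073}{5607756}$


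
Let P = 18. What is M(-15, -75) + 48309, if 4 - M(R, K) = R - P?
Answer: 48346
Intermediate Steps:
M(R, K) = 22 - R (M(R, K) = 4 - (R - 1*18) = 4 - (R - 18) = 4 - (-18 + R) = 4 + (18 - R) = 22 - R)
M(-15, -75) + 48309 = (22 - 1*(-15)) + 48309 = (22 + 15) + 48309 = 37 + 48309 = 48346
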